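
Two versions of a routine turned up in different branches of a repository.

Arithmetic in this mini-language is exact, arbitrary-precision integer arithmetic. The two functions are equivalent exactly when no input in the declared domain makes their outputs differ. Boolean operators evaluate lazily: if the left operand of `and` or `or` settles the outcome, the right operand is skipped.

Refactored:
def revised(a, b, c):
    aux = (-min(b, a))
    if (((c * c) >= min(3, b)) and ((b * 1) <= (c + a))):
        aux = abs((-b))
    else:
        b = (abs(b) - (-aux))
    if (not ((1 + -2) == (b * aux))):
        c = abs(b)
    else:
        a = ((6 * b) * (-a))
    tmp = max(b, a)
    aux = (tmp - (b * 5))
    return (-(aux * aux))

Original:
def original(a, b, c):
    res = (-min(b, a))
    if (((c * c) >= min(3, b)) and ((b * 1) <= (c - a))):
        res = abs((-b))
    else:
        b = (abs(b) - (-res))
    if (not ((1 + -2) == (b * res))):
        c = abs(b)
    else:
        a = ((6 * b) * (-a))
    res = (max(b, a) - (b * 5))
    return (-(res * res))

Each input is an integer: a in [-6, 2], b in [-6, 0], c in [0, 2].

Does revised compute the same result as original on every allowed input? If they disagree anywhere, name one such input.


Run the pair on a=-6, b=-5, c=0.
original: res = 6; (((c * c) >= min(3, b)) and ((b * 1) <= (c - a))) -> true; res = 5; (not ((1 + -2) == (b * res))) -> true; c = 5; res = 20; return -400
revised: aux = 6; (((c * c) >= min(3, b)) and ((b * 1) <= (c + a))) -> false; b = 11; (not ((1 + -2) == (b * aux))) -> true; c = 11; tmp = 11; aux = -44; return -1936
-400 vs -1936 — the two versions disagree here.
verdict: not equivalent; witness: a=-6, b=-5, c=0


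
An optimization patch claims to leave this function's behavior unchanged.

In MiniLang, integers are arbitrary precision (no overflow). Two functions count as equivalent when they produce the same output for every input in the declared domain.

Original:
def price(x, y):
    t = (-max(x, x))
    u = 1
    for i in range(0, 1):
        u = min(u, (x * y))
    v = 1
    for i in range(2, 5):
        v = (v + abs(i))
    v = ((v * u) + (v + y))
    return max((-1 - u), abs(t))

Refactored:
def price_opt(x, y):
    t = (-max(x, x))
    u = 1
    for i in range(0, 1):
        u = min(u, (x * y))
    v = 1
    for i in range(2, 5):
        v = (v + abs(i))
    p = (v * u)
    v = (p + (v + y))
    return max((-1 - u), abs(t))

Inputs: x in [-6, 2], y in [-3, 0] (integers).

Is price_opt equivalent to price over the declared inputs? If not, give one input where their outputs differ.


Differences: local variable names differ, statement counts differ — yet all 36 inputs agree.
verdict: equivalent


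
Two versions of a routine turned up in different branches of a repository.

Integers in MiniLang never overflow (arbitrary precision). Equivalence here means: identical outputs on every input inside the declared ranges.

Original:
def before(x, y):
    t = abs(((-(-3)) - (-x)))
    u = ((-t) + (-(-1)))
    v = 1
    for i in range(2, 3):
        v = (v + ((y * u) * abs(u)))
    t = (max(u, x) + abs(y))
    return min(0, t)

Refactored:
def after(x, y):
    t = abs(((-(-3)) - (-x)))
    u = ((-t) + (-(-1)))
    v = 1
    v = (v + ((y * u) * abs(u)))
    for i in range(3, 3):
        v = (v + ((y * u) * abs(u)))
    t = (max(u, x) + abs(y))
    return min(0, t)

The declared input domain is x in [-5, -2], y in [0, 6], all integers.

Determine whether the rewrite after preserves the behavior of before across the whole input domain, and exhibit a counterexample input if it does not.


This is a faithful refactor — statement counts differ; arithmetic usage differs; min/max/abs usage differs; loop structure differs, but the computed results match everywhere.
Tracing x=-2, y=2: before: t = 1; u = 0; v = 1; [i=2]; v = 1; t = 2; return 0 | after: t = 1; u = 0; v = 1; v = 1; the i loop: no iterations; t = 2; return 0 — matching result 0.
Across all 28 domain points the two functions coincide.
verdict: equivalent


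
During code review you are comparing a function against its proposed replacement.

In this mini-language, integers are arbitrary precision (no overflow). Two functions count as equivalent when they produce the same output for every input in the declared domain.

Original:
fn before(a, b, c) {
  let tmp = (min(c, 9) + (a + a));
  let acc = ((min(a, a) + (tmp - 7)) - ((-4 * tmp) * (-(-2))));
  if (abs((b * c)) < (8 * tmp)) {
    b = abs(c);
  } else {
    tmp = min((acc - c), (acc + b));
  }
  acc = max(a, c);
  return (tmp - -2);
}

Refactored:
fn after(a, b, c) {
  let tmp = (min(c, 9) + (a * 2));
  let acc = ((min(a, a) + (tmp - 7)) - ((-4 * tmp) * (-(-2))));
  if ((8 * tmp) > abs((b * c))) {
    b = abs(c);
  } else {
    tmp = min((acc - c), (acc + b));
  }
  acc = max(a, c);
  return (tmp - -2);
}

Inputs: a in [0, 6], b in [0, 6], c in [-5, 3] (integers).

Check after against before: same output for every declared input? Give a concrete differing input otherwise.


The two are interchangeable: arithmetic usage differs, plus comparison usage differs, plus constant usage differs, and every declared input agrees.
Tracing a=0, b=6, c=-2: before: tmp := -2 | acc := -25 | (abs((b * c)) < (8 * tmp)): false | tmp := -23 | acc := 0 | result -21 | after: tmp := -2 | acc := -25 | ((8 * tmp) > abs((b * c))): false | tmp := -23 | acc := 0 | result -21 — matching result -21.
Across all 441 domain points the two functions coincide.
verdict: equivalent


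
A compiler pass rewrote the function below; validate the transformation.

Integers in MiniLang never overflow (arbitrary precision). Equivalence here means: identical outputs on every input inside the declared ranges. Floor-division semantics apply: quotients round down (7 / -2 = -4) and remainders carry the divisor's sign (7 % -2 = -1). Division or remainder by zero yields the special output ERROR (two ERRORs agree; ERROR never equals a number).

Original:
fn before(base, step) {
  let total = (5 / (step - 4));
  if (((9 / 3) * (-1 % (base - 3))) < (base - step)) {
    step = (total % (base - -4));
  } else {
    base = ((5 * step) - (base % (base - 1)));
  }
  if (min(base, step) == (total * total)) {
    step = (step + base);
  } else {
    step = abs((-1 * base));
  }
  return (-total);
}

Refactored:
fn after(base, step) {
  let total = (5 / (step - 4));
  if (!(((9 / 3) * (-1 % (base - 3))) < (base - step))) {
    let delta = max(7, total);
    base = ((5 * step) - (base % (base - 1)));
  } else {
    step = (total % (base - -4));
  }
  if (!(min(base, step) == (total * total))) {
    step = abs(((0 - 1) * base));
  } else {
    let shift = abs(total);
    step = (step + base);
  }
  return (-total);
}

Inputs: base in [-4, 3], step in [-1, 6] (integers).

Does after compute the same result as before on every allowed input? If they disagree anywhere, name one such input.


The two are interchangeable: boolean connective usage differs, constant usage differs, statement counts differ, arithmetic usage differs, min/max/abs usage differs, local variable names differ, and every declared input agrees.
As a probe, take base=-4, step=1: before runs total := -2 | (((9 / 3) * (-1 % (base - 3))) < (base - step)): false | base := 9 | (min(base, step) == (total * total)): false | step := 9 | result 2; after runs total := -2 | (!(((9 / 3) * (-1 % (base - 3))) < (base - step))): true | delta := 7 | base := 9 | (!(min(base, step) == (total * total))): true | step := 9 | result 2; both end at 2.
Checked all 64 inputs in the declared domain: the outputs agree on every one.
verdict: equivalent


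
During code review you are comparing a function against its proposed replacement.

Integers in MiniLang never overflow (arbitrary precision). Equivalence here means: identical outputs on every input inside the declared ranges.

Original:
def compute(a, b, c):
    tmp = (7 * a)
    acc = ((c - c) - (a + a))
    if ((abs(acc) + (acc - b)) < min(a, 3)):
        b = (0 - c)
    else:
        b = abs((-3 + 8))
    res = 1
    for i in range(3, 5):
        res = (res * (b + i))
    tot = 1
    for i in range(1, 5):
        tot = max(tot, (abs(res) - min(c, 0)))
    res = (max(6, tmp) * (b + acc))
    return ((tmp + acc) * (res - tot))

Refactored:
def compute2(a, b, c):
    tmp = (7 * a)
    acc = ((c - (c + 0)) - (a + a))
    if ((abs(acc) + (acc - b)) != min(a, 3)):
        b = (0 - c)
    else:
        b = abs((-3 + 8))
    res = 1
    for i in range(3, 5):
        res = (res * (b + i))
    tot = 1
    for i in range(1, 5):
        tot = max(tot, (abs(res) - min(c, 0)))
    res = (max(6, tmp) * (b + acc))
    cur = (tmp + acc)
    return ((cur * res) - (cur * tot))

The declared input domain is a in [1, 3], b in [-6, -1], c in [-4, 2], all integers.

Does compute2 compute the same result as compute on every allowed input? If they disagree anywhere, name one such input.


These are not equivalent — on a=1, b=-6, c=-4 the outputs split (-275 vs -230).
compute: tmp becomes 7; next acc becomes -2; next ((abs(acc) + (acc - b)) < min(a, 3)) evaluates to false; next b becomes 5; next res becomes 1; next at i=3:; next res becomes 8; next at i=4:; next res becomes 72; next tot becomes 1; next at i=1:; next tot becomes 76; next at i=2:; next tot becomes 76; next at i=3:; next tot becomes 76; next at i=4:; next tot becomes 76; next res becomes 21; next final value -275
compute2: tmp becomes 7; next acc becomes -2; next ((abs(acc) + (acc - b)) != min(a, 3)) evaluates to true; next b becomes 4; next res becomes 1; next at i=3:; next res becomes 7; next at i=4:; next res becomes 56; next tot becomes 1; next at i=1:; next tot becomes 60; next at i=2:; next tot becomes 60; next at i=3:; next tot becomes 60; next at i=4:; next tot becomes 60; next res becomes 14; next cur becomes 5; next final value -230
verdict: not equivalent; witness: a=1, b=-6, c=-4


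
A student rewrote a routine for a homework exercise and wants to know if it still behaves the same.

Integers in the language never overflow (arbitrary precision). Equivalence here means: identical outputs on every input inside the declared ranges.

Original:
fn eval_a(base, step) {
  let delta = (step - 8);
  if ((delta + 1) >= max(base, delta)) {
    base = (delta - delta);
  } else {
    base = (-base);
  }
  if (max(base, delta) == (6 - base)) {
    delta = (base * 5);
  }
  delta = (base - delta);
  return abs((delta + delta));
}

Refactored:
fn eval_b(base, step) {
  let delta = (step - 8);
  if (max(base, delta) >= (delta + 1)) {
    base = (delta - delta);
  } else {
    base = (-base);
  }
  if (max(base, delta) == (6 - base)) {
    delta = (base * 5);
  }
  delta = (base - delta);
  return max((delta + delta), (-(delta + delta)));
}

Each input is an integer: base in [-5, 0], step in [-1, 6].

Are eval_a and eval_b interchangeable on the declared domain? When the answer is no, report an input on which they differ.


Try base=-5, step=-1.
eval_a: delta = -9; ((delta + 1) >= max(base, delta)) -> false; base = 5; (max(base, delta) == (6 - base)) -> false; delta = 14; return 28
eval_b: delta = -9; (max(base, delta) >= (delta + 1)) -> true; base = 0; (max(base, delta) == (6 - base)) -> false; delta = 9; return 18
28 and 18 differ, so these are not the same function on this domain.
verdict: not equivalent; witness: base=-5, step=-1


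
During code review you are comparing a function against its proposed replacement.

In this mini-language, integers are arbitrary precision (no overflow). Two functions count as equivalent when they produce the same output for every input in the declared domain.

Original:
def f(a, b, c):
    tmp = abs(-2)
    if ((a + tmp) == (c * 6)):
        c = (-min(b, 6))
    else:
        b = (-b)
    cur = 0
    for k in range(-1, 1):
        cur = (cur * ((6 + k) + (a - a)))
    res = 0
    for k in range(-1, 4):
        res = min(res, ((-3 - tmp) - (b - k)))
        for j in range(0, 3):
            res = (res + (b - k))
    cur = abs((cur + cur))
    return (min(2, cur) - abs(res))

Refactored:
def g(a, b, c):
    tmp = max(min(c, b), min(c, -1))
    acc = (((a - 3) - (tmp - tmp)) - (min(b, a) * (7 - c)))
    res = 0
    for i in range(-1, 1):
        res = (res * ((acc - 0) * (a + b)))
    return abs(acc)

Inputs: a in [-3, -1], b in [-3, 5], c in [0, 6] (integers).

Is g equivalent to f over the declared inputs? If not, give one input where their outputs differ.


Try a=-3, b=-3, c=0.
f: tmp := 2 | ((a + tmp) == (c * 6)): false | b := 3 | cur := 0 | iter k=-1: | cur := 0 | iter k=0: | cur := 0 | res := 0 | iter k=-1: | res := -9 | iter j=0: | res := -5 | iter j=1: | res := -1 | iter j=2: | res := 3 | iter k=0: | res := -8 | iter j=0: | res := -5 | iter j=1: | res := -2 | iter j=2: | res := 1 | iter k=1: | res := -7 | iter j=0: | res := -5 | iter j=1: | res := -3 | iter j=2: | res := -1 | iter k=2: | res := -6 | iter j=0: | res := -5 | iter j=1: | res := -4 | iter j=2: | res := -3 | iter k=3: | res := -5 | iter j=0: | res := -5 | iter j=1: | res := -5 | iter j=2: | res := -5 | cur := 0 | result -5
g: tmp := -1 | acc := 15 | res := 0 | iter i=-1: | res := 0 | iter i=0: | res := 0 | result 15
-5 vs 15 — the two versions disagree here.
verdict: not equivalent; witness: a=-3, b=-3, c=0


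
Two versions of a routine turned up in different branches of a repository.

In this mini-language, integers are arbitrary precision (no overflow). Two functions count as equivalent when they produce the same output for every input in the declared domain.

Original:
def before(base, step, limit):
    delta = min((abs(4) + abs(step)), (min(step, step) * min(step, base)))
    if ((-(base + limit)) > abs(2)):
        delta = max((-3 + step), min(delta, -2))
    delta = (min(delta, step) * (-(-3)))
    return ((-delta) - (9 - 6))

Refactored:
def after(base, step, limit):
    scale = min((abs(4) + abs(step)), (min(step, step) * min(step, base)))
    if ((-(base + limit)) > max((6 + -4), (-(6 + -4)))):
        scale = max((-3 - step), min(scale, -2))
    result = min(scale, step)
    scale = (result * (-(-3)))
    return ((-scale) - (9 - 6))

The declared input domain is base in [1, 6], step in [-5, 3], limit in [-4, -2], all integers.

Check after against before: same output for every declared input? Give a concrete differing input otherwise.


At base=1, step=2, limit=-4: before gives 0, after gives 3.
verdict: not equivalent; witness: base=1, step=2, limit=-4


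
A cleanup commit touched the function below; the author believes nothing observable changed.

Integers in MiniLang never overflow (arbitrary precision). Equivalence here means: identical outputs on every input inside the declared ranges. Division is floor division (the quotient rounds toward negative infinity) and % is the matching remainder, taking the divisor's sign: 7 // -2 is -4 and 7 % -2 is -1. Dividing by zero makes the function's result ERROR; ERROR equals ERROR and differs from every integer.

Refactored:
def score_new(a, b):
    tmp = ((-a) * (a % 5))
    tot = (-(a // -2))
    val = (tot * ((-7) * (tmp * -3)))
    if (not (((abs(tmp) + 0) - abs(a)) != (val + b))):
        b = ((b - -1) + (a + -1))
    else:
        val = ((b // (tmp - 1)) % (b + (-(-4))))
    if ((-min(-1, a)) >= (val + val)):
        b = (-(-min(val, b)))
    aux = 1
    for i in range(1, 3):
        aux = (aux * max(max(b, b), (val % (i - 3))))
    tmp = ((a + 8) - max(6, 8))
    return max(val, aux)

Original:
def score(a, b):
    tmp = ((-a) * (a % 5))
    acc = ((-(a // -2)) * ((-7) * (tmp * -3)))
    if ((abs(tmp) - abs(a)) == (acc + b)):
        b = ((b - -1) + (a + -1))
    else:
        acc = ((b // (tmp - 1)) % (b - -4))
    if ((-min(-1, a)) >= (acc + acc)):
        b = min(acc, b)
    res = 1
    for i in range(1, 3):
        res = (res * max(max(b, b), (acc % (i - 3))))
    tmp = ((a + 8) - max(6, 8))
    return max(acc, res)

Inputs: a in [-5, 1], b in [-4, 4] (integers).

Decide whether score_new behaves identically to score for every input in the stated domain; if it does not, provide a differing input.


The two versions differ — the changes include boolean connective usage differs, plus arithmetic usage differs, plus statement counts differ, plus local variable names differ, plus comparison usage differs, plus constant usage differs.
Spot check at a=-5, b=2 — score: tmp becomes 0; next acc becomes 0; next ((abs(tmp) - abs(a)) == (acc + b)) evaluates to false; next acc becomes 4; next ((-min(-1, a)) >= (acc + acc)) evaluates to false; next res becomes 1; next at i=1:; next res becomes 2; next at i=2:; next res becomes 4; next tmp becomes -5; next final value 4. score_new: tmp becomes 0; next tot becomes -2; next val becomes 0; next (not (((abs(tmp) + 0) - abs(a)) != (val + b))) evaluates to false; next val becomes 4; next ((-min(-1, a)) >= (val + val)) evaluates to false; next aux becomes 1; next at i=1:; next aux becomes 2; next at i=2:; next aux becomes 4; next tmp becomes -5; next final value 4. Both give 4.
An exhaustive pass over the 63 declared inputs shows identical outputs.
verdict: equivalent


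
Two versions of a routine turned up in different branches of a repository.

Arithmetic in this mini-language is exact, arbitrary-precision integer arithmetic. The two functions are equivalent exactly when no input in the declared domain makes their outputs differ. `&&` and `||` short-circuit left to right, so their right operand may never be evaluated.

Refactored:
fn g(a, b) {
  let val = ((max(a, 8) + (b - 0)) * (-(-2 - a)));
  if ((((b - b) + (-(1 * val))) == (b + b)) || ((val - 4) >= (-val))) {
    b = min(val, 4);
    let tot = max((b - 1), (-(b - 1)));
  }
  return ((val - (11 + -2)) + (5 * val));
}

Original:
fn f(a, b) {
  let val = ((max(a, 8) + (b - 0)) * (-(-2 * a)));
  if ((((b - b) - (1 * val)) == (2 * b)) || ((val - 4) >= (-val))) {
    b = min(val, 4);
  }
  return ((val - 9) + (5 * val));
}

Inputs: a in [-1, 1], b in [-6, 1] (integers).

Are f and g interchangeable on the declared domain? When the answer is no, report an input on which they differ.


There is a counterexample at a=-1, b=-6: -33 on one side, 3 on the other.
f: val=-4, then ((((b - b) - (1 * val)) == (2 * b)) || ((val - 4) >= (-val))) is false, then returns -33
g: val=2, then ((((b - b) + (-(1 * val))) == (b + b)) || ((val - 4) >= (-val))) is true, then b=2, then tot=1, then returns 3
verdict: not equivalent; witness: a=-1, b=-6


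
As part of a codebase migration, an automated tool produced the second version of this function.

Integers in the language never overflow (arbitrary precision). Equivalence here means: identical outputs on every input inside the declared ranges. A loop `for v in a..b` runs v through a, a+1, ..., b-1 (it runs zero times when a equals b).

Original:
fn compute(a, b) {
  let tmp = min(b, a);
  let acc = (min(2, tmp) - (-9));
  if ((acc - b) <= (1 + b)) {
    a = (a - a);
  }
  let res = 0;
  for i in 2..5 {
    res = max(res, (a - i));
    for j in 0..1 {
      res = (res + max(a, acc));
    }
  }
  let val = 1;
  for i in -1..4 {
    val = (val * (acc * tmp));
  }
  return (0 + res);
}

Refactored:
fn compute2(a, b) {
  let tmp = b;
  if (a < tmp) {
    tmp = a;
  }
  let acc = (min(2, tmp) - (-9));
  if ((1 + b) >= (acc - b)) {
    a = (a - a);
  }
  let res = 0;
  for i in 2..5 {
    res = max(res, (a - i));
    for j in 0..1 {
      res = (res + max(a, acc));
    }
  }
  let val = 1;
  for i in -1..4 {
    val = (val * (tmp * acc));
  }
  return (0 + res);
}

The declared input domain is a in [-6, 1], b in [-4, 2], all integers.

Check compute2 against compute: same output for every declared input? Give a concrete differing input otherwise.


The two versions differ — the changes include comparison usage differs, and statement counts differ, and min/max/abs usage differs, and branching structure differs.
As a probe, take a=-5, b=-4: compute runs tmp = -5; acc = 4; ((acc - b) <= (1 + b)) -> false; res = 0; [i=2]; res = 0; [j=0]; res = 4; [i=3]; res = 4; [j=0]; res = 8; [i=4]; res = 8; [j=0]; res = 12; val = 1; [i=-1]; val = -20; [i=0]; val = 400; [i=1]; val = -8000; [i=2]; val = 160000; [i=3]; val = -3200000; return 12; compute2 runs tmp = -4; (a < tmp) -> true; tmp = -5; acc = 4; ((1 + b) >= (acc - b)) -> false; res = 0; [i=2]; res = 0; [j=0]; res = 4; [i=3]; res = 4; [j=0]; res = 8; [i=4]; res = 8; [j=0]; res = 12; val = 1; [i=-1]; val = -20; [i=0]; val = 400; [i=1]; val = -8000; [i=2]; val = 160000; [i=3]; val = -3200000; return 12; both end at 12.
An exhaustive pass over the 56 declared inputs shows identical outputs.
verdict: equivalent


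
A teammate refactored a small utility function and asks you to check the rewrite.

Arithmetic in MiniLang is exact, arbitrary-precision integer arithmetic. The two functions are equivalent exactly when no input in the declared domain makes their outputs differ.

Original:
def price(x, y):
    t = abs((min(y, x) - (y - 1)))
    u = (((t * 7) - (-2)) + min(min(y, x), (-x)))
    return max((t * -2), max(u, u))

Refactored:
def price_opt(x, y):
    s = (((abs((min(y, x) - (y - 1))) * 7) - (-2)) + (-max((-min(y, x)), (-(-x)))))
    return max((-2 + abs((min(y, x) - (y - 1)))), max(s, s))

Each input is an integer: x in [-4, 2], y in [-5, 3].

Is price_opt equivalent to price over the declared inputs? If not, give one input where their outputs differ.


Run the pair on x=-4, y=-3.
price: t = 0; u = -2; return 0
price_opt: s = -2; return -2
0 against -2: the behavior changed.
verdict: not equivalent; witness: x=-4, y=-3


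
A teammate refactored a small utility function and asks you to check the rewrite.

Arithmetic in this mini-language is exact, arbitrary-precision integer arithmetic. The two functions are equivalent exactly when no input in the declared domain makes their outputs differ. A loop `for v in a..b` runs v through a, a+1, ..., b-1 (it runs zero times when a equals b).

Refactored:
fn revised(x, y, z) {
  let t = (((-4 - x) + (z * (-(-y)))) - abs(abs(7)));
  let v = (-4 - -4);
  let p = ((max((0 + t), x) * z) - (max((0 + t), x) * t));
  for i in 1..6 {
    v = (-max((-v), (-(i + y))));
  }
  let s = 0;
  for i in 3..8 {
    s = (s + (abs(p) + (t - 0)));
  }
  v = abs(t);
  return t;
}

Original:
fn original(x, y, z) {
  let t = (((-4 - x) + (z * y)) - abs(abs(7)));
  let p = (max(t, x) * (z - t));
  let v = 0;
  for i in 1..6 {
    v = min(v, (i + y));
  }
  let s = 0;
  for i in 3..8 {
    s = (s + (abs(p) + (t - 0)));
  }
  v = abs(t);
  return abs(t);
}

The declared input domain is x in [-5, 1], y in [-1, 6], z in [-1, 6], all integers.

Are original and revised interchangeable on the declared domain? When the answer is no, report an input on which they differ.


At x=-5, y=-1, z=-1: original gives 5, revised gives -5.
verdict: not equivalent; witness: x=-5, y=-1, z=-1


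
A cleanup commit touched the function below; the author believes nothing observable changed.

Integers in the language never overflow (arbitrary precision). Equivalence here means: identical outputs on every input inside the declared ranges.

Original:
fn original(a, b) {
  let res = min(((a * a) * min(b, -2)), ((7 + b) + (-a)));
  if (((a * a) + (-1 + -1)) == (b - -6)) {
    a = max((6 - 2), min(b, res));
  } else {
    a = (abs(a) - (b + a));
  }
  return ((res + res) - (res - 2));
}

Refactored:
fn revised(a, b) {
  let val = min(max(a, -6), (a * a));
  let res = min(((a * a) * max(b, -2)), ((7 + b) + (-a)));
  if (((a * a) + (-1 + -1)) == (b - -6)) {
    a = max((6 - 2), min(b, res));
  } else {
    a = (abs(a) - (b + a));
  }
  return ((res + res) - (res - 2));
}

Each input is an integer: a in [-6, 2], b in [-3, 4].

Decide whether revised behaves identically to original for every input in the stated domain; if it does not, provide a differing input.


Evaluate both at a=-6, b=-3.
original: res := -108 | (((a * a) + (-1 + -1)) == (b - -6)): false | a := 15 | result -106
revised: val := -6 | res := -72 | (((a * a) + (-1 + -1)) == (b - -6)): false | a := 15 | result -70
-106 != -70, so the rewrite changes behavior.
verdict: not equivalent; witness: a=-6, b=-3


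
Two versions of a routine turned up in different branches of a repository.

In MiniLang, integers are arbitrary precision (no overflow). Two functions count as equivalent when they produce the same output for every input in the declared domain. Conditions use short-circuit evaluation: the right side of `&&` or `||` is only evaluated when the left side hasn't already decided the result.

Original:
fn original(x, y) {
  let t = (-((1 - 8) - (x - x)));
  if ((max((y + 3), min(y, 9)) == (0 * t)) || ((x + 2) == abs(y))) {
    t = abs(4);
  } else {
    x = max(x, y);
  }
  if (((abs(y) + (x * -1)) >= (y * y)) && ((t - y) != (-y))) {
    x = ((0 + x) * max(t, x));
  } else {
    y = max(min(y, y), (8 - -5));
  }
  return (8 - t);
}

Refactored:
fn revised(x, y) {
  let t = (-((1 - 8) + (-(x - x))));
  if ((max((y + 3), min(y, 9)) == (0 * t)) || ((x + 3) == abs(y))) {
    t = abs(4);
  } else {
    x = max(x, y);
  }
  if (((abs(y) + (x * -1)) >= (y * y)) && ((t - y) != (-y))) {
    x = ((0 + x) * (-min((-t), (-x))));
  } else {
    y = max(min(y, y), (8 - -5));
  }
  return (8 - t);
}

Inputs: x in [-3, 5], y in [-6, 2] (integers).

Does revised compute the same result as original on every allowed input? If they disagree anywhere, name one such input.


Try x=-3, y=0.
original: t becomes 7; next ((max((y + 3), min(y, 9)) == (0 * t)) || ((x + 2) == abs(y))) evaluates to false; next x becomes 0; next (((abs(y) + (x * -1)) >= (y * y)) && ((t - y) != (-y))) evaluates to true; next x becomes 0; next final value 1
revised: t becomes 7; next ((max((y + 3), min(y, 9)) == (0 * t)) || ((x + 3) == abs(y))) evaluates to true; next t becomes 4; next (((abs(y) + (x * -1)) >= (y * y)) && ((t - y) != (-y))) evaluates to true; next x becomes -12; next final value 4
1 against 4: the behavior changed.
verdict: not equivalent; witness: x=-3, y=0


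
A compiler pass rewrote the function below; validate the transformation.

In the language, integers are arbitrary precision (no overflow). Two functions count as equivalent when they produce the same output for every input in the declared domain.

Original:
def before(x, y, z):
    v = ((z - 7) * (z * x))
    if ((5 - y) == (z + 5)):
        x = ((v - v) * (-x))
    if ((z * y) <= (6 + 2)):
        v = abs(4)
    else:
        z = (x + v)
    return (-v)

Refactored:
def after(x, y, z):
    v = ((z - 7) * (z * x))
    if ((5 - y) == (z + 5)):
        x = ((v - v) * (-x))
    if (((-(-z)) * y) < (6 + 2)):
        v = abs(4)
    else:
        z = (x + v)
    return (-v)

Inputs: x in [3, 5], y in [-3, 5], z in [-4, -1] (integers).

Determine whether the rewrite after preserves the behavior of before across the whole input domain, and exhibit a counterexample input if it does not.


Consider the input x=3, y=-2, z=-4.
before: v becomes 132; next ((5 - y) == (z + 5)) evaluates to false; next ((z * y) <= (6 + 2)) evaluates to true; next v becomes 4; next final value -4
after: v becomes 132; next ((5 - y) == (z + 5)) evaluates to false; next (((-(-z)) * y) < (6 + 2)) evaluates to false; next z becomes 135; next final value -132
-4 and -132 differ, so these are not the same function on this domain.
verdict: not equivalent; witness: x=3, y=-2, z=-4


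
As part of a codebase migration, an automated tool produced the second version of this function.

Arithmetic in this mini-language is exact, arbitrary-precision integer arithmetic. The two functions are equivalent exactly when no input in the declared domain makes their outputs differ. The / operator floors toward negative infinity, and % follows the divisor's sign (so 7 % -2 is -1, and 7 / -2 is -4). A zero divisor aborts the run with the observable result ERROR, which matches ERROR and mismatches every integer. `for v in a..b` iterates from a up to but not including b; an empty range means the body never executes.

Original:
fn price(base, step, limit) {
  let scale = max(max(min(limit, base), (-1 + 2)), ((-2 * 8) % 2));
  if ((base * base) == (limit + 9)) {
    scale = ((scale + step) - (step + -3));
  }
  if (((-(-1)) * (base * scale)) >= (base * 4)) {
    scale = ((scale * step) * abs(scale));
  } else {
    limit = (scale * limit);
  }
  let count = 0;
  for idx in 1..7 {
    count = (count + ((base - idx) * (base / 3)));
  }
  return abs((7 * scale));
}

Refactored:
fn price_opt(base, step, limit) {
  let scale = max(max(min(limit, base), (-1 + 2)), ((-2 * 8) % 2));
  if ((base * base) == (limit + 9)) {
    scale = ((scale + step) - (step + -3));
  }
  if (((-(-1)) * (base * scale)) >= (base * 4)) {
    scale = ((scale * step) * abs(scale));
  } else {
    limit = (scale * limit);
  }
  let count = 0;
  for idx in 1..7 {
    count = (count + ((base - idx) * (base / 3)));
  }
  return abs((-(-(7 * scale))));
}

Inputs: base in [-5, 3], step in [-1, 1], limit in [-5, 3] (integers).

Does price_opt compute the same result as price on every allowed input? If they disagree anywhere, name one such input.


Equivalent — the differences include same computation, different form, yet no declared input distinguishes the two.
Tracing base=0, step=1, limit=2: price: scale becomes 1; next ((base * base) == (limit + 9)) evaluates to false; next (((-(-1)) * (base * scale)) >= (base * 4)) evaluates to true; next scale becomes 1; next count becomes 0; next at idx=1:; next count becomes 0; next at idx=2:; next count becomes 0; next at idx=3:; next count becomes 0; next at idx=4:; next count becomes 0; next at idx=5:; next count becomes 0; next at idx=6:; next count becomes 0; next final value 7 | price_opt: scale becomes 1; next ((base * base) == (limit + 9)) evaluates to false; next (((-(-1)) * (base * scale)) >= (base * 4)) evaluates to true; next scale becomes 1; next count becomes 0; next at idx=1:; next count becomes 0; next at idx=2:; next count becomes 0; next at idx=3:; next count becomes 0; next at idx=4:; next count becomes 0; next at idx=5:; next count becomes 0; next at idx=6:; next count becomes 0; next final value 7 — matching result 7.
Checked all 243 inputs in the declared domain: the outputs agree on every one.
verdict: equivalent


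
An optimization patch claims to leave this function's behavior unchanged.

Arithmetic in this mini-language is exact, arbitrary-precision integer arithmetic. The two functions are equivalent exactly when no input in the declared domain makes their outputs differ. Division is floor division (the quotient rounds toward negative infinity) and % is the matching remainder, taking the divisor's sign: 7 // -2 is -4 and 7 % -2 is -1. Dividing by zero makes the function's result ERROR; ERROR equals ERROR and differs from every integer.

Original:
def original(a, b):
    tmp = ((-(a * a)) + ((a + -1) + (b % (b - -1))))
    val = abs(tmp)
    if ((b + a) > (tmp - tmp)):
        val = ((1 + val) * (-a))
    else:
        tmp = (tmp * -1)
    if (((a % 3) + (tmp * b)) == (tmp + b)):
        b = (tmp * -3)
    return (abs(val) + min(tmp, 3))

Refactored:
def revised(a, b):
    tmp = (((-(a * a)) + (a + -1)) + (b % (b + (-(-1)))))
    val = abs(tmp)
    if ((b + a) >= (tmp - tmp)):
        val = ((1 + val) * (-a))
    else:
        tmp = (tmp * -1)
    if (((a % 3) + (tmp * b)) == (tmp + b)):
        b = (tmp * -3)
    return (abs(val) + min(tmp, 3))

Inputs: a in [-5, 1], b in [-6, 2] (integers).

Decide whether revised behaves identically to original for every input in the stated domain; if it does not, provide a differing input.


Evaluate both at a=-2, b=2.
original: tmp := -5 | val := 5 | ((b + a) > (tmp - tmp)): false | tmp := 5 | (((a % 3) + (tmp * b)) == (tmp + b)): false | result 8
revised: tmp := -5 | val := 5 | ((b + a) >= (tmp - tmp)): true | val := 12 | (((a % 3) + (tmp * b)) == (tmp + b)): false | result 7
8 and 7 differ, so these are not the same function on this domain.
verdict: not equivalent; witness: a=-2, b=2


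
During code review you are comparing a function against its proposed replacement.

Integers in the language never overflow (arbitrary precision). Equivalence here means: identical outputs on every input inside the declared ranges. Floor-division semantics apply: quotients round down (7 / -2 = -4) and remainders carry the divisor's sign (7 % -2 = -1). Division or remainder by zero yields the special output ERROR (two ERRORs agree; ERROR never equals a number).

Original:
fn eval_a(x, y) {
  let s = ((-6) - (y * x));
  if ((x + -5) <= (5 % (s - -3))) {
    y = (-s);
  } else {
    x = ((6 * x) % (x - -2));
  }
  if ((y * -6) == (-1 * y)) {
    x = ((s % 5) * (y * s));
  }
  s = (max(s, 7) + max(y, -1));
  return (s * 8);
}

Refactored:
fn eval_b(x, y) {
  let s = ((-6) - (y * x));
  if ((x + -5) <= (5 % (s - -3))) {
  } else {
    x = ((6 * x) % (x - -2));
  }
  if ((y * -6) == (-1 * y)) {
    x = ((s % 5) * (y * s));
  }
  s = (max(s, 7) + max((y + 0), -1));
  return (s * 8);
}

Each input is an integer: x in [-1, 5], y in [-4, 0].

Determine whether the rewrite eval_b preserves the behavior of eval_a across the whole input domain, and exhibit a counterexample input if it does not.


Consider the input x=-1, y=-4.
eval_a: s = -10; ((x + -5) <= (5 % (s - -3))) -> true; y = 10; ((y * -6) == (-1 * y)) -> false; s = 17; return 136
eval_b: s = -10; ((x + -5) <= (5 % (s - -3))) -> true; ((y * -6) == (-1 * y)) -> false; s = 6; return 48
136 and 48 differ, so these are not the same function on this domain.
verdict: not equivalent; witness: x=-1, y=-4


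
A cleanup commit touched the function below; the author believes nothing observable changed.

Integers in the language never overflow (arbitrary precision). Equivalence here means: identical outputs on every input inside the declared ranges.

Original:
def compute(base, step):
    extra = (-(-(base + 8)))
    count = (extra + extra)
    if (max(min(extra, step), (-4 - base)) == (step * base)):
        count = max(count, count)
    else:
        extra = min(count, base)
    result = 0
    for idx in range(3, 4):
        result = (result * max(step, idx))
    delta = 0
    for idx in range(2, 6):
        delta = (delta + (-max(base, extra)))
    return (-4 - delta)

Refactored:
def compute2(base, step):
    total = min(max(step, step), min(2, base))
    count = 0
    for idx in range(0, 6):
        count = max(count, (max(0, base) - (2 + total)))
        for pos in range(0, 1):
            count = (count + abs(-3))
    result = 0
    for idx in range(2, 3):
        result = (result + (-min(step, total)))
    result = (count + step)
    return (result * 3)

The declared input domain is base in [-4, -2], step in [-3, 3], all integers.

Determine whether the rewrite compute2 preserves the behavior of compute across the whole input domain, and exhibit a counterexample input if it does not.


Take base=-4, step=-3.
compute: extra=4, then count=8, then (max(min(extra, step), (-4 - base)) == (step * base)) is false, then extra=-4, then result=0, then (idx=3), then result=0, then delta=0, then (idx=2), then delta=4, then (idx=3), then delta=8, then (idx=4), then delta=12, then (idx=5), then delta=16, then returns -20
compute2: total=-4, then count=0, then (idx=0), then count=2, then (pos=0), then count=5, then (idx=1), then count=5, then (pos=0), then count=8, then (idx=2), then count=8, then (pos=0), then count=11, then (idx=3), then count=11, then (pos=0), then count=14, then (idx=4), then count=14, then (pos=0), then count=17, then (idx=5), then count=17, then (pos=0), then count=20, then result=0, then (idx=2), then result=4, then result=17, then returns 51
-20 vs 51 — the two versions disagree here.
verdict: not equivalent; witness: base=-4, step=-3


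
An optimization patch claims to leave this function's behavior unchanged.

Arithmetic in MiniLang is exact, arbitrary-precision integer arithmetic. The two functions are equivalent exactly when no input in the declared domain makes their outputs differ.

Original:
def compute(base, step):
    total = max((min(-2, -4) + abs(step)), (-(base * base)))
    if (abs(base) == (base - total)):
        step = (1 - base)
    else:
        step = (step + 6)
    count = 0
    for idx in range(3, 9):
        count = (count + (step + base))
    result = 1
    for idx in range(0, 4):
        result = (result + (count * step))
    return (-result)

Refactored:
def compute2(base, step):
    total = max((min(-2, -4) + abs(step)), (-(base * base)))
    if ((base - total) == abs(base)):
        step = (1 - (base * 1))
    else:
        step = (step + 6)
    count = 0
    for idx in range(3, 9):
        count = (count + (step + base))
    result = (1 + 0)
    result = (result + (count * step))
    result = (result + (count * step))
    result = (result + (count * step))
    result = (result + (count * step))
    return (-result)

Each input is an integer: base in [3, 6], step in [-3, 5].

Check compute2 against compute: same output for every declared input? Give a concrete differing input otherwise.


Differences: loop structure differs, and constant usage differs, and arithmetic usage differs, and statement counts differ — yet all 36 inputs agree.
verdict: equivalent


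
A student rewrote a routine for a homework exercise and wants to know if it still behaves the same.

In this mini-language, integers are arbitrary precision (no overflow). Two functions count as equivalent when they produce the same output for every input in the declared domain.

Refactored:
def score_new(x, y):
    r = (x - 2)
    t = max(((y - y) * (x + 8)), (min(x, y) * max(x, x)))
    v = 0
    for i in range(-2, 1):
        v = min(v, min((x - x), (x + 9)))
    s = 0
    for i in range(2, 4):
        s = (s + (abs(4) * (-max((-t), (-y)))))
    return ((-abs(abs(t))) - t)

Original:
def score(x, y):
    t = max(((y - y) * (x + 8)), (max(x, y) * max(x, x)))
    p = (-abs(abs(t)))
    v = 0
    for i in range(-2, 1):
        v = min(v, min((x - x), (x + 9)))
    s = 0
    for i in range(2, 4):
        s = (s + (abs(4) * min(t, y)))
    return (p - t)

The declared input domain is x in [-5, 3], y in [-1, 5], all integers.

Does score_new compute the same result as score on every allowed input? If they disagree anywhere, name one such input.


Consider the input x=-5, y=-1.
score: t := 5 | p := -5 | v := 0 | iter i=-2: | v := 0 | iter i=-1: | v := 0 | iter i=0: | v := 0 | s := 0 | iter i=2: | s := -4 | iter i=3: | s := -8 | result -10
score_new: r := -7 | t := 25 | v := 0 | iter i=-2: | v := 0 | iter i=-1: | v := 0 | iter i=0: | v := 0 | s := 0 | iter i=2: | s := -4 | iter i=3: | s := -8 | result -50
-10 against -50: the behavior changed.
verdict: not equivalent; witness: x=-5, y=-1


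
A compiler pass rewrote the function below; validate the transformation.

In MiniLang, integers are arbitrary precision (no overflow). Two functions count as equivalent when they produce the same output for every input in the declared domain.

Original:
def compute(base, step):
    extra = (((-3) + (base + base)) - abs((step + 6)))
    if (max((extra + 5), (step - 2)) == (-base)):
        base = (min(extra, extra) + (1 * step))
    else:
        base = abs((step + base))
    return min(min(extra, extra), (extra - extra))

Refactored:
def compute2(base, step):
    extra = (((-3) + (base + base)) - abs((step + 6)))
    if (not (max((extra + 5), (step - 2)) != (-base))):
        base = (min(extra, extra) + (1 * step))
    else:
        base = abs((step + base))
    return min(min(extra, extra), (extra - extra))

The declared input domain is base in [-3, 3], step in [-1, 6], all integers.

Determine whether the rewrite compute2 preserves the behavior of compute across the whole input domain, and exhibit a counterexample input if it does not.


The two versions differ — the changes include boolean connective usage differs; comparison usage differs.
As a probe, take base=-1, step=4: compute runs extra=-15, then (max((extra + 5), (step - 2)) == (-base)) is false, then base=3, then returns -15; compute2 runs extra=-15, then (not (max((extra + 5), (step - 2)) != (-base))) is false, then base=3, then returns -15; both end at -15.
An exhaustive pass over the 56 declared inputs shows identical outputs.
verdict: equivalent


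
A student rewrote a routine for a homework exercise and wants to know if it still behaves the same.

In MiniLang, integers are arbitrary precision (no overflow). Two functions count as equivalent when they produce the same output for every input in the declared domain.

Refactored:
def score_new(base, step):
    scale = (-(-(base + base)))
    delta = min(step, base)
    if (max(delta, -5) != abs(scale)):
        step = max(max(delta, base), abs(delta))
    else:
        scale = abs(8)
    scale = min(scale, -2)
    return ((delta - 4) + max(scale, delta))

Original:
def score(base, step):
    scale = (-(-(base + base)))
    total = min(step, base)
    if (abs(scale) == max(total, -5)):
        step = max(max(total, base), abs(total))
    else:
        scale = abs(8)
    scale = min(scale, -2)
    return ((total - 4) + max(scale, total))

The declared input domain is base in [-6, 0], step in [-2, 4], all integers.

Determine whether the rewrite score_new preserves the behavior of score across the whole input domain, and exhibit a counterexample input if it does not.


The rewrite breaks on base=-6, step=-2, where the results are -12 and -16.
score: scale=-12, then total=-6, then (abs(scale) == max(total, -5)) is false, then scale=8, then scale=-2, then returns -12
score_new: scale=-12, then delta=-6, then (max(delta, -5) != abs(scale)) is true, then step=6, then scale=-12, then returns -16
verdict: not equivalent; witness: base=-6, step=-2
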